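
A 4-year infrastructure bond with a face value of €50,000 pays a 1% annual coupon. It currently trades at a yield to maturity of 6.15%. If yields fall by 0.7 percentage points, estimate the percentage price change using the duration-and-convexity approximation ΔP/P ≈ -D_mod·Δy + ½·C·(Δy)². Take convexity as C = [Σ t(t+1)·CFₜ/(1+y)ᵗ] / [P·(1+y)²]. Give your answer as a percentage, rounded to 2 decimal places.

With y = 0.0615:
  t   CF        PV=CF/(1+0.0615)^t    t·PV        t(t+1)·PV
  1       500.00       471.0316       471.0316         942.0631
  2       500.00       443.7415       887.4829       2,662.4488
  3       500.00       418.0325     1,254.0974       5,016.3896
  4    50,500.00    39,775.1095   159,100.4381     795,502.1903
  Σ                 41,107.9150   161,713.0499     804,123.0918
P = 41,107.9150; D_Mac = 3.93387 yrs; D_mod = 3.70595 yrs; C = 17.36029.
Duration effect: -3.70595 × (-0.007) = +0.025942
Convexity effect: 0.5 × 17.36029 × (-0.007)² = +0.0004253
ΔP/P ≈ +0.025942 + 0.0004253 = +0.026367 = +2.6367%.

+2.64%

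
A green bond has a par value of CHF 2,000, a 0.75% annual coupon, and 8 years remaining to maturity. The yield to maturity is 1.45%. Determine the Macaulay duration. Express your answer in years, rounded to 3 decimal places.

Periodic yield y = 0.0145. Discount each cash flow and weight by its year:
  t   CF        PV=CF/(1+0.0145)^t    t·PV
  1        15.00        14.7856        14.7856
  2        15.00        14.5743        29.1486
  3        15.00        14.3660        43.0979
  4        15.00        14.1606        56.6426
  5        15.00        13.9583        69.7913
  6        15.00        13.7587        82.5525
  7        15.00        13.5621        94.9347
  8     2,015.00     1,795.8028    14,366.4222
  Σ                  1,894.9684    14,757.3754
Price P = Σ PV = 1,894.9684.
Macaulay duration = Σ(t·PV) / P = 14,757.3754 / 1,894.9684 = 7.78766 years.

7.788 years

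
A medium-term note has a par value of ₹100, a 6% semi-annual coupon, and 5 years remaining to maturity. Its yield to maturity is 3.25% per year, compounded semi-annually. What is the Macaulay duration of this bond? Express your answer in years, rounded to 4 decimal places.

Periodic yield y = 0.01625. Discount each cash flow and weight by its period:
  t   CF        PV=CF/(1+0.01625)^t    t·PV
  1         3.00         2.9520         2.9520
  2         3.00         2.9048         5.8097
  3         3.00         2.8584         8.5751
  4         3.00         2.8127        11.2507
  5         3.00         2.7677        13.8385
  6         3.00         2.7234        16.3406
  7         3.00         2.6799        18.7592
  8         3.00         2.6370        21.0963
  9         3.00         2.5949        23.3539
  10      103.00        87.6661       876.6609
  Σ                    112.5969       998.6370
Price P = Σ PV = 112.5969.
Macaulay duration = Σ(t·PV) / P = 998.6370 / 112.5969 = 8.86913 half-year periods.
In years: 8.86913 / 2 = 4.43457 years.

4.4346 years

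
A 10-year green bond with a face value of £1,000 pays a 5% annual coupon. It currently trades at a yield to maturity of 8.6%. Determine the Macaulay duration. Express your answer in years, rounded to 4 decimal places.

7.7910 years

Periodic yield y = 0.086. Discount each cash flow and weight by its year:
  t   CF        PV=CF/(1+0.086)^t    t·PV
  1        50.00        46.0405        46.0405
  2        50.00        42.3946        84.7892
  3        50.00        39.0374       117.1121
  4        50.00        35.9460       143.7840
  5        50.00        33.0995       165.4973
  6        50.00        30.4783       182.8699
  7        50.00        28.0648       196.4533
  8        50.00        25.8423       206.7385
  9        50.00        23.7959       214.1628
  10    1,050.00       460.1411     4,601.4112
  Σ                    764.8403     5,958.8589
Price P = Σ PV = 764.8403.
Macaulay duration = Σ(t·PV) / P = 5,958.8589 / 764.8403 = 7.79098 years.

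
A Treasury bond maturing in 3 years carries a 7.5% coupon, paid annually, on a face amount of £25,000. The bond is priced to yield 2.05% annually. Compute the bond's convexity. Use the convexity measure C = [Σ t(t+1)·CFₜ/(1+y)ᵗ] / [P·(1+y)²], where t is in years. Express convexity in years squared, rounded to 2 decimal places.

With y = 0.0205:
  t   CF        PV=CF/(1+0.0205)^t    t·PV        t(t+1)·PV
  1     1,875.00     1,837.3346     1,837.3346       3,674.6693
  2     1,875.00     1,800.4259     3,600.8518      10,802.5555
  3    26,875.00    25,287.7067    75,863.1201     303,452.4805
  Σ                 28,925.4673    81,301.3066     317,929.7052
P = 28,925.4673.
Convexity = Σ t(t+1)·PV / [P·(1+y)²] = 317,929.7052 / (28,925.4673 × 1.041420) = 10.55419.

10.55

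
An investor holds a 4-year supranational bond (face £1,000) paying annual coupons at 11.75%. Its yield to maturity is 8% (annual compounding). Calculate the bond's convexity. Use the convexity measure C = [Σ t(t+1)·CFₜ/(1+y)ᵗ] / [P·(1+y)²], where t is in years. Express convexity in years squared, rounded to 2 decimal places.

14.01

With y = 0.08:
  t   CF        PV=CF/(1+0.08)^t    t·PV        t(t+1)·PV
  1       117.50       108.7963       108.7963         217.5926
  2       117.50       100.7373       201.4746         604.4239
  3       117.50        93.2753       279.8259       1,119.3035
  4     1,117.50       821.3959     3,285.5834      16,427.9172
  Σ                  1,124.2048     3,875.6802      18,369.2371
P = 1,124.2048.
Convexity = Σ t(t+1)·PV / [P·(1+y)²] = 18,369.2371 / (1,124.2048 × 1.166400) = 14.00871.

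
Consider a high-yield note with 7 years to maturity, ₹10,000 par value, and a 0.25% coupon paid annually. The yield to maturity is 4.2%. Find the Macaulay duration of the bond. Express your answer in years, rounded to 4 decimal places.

Periodic yield y = 0.042. Discount each cash flow and weight by its year:
  t   CF        PV=CF/(1+0.042)^t    t·PV
  1        25.00        23.9923        23.9923
  2        25.00        23.0253        46.0505
  3        25.00        22.0972        66.2915
  4        25.00        21.2065        84.8260
  5        25.00        20.3517       101.7587
  6        25.00        19.5314       117.1885
  7    10,025.00     7,516.4080    52,614.8563
  Σ                  7,646.6125    53,054.9639
Price P = Σ PV = 7,646.6125.
Macaulay duration = Σ(t·PV) / P = 53,054.9639 / 7,646.6125 = 6.93836 years.

6.9384 years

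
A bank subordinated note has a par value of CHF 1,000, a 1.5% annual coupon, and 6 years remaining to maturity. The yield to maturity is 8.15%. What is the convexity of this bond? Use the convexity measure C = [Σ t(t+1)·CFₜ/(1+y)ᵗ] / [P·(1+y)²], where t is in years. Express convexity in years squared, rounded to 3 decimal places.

With y = 0.0815:
  t   CF        PV=CF/(1+0.0815)^t    t·PV        t(t+1)·PV
  1        15.00        13.8696        13.8696          27.7393
  2        15.00        12.8244        25.6489          76.9466
  3        15.00        11.8580        35.5740         142.2961
  4        15.00        10.9644        43.8576         219.2881
  5        15.00        10.1381        50.6907         304.1444
  6     1,015.00       634.3178     3,805.9068      26,641.3477
  Σ                    693.9724     3,975.5477      27,411.7622
P = 693.9724.
Convexity = Σ t(t+1)·PV / [P·(1+y)²] = 27,411.7622 / (693.9724 × 1.169642) = 33.77083.

33.771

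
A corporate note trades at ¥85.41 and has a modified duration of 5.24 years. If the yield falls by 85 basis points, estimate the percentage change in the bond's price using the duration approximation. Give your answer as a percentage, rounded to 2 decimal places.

Duration approximation: ΔP/P ≈ -D_mod · Δy = -5.24 × (-0.0085) = +0.044540.
As a percentage: +4.4540%.

+4.45%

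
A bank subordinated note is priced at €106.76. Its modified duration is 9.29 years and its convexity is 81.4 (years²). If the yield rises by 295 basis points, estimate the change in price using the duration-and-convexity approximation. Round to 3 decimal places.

Duration effect: -D_mod·Δy = -9.29 × (+0.0295) = -0.274055
Convexity effect: ½·C·(Δy)² = 0.5 × 81.4 × (0.0295)² = +0.035419175
ΔP/P ≈ -0.274055 + 0.035419175 = -0.238635825
ΔP ≈ 106.76 × (-0.238635825) = -25.476760677.

-€25.477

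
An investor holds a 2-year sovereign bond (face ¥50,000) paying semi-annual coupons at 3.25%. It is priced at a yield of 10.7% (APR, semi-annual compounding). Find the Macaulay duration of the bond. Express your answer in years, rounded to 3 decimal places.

Periodic yield y = 0.0535. Discount each cash flow and weight by its period:
  t   CF        PV=CF/(1+0.0535)^t    t·PV
  1       812.50       771.2387       771.2387
  2       812.50       732.0728     1,464.1457
  3       812.50       694.8959     2,084.6877
  4    50,812.50    41,250.8026   165,003.2105
  Σ                 43,449.0101   169,323.2826
Price P = Σ PV = 43,449.0101.
Macaulay duration = Σ(t·PV) / P = 169,323.2826 / 43,449.0101 = 3.89706 half-year periods.
In years: 3.89706 / 2 = 1.94853 years.

1.949 years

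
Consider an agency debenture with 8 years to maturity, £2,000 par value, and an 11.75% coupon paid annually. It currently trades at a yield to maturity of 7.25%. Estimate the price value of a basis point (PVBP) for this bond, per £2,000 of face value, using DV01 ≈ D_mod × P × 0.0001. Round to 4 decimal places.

Periodic yield y = 0.0725.
  t   CF        PV=CF/(1+0.0725)^t    t·PV
  1       235.00       219.1142       219.1142
  2       235.00       204.3023       408.6046
  3       235.00       190.4917       571.4750
  4       235.00       177.6146       710.4584
  5       235.00       165.6080       828.0401
  6       235.00       154.4131       926.4784
  7       235.00       143.9749     1,007.8242
  8     2,235.00     1,276.7302    10,213.8413
  Σ                  2,532.2489    14,885.8363
P = 2,532.2489; D_Mac = 5.87850 yrs; D_mod = 5.48112 yrs.
DV01 ≈ 5.48112 × 2,532.2489 × 0.0001 = 1.387957.

£1.3880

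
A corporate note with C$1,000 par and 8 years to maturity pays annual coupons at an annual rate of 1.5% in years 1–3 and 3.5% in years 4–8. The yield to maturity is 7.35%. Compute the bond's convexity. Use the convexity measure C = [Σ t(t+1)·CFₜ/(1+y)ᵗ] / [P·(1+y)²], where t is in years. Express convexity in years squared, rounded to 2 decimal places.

With y = 0.0735:
  t   CF        PV=CF/(1+0.0735)^t    t·PV        t(t+1)·PV
  1        15.00        13.9730        13.9730          27.9460
  2        15.00        13.0163        26.0326          78.0977
  3        15.00        12.1251        36.3753         145.5011
  4        35.00        26.3548       105.4192         527.0962
  5        35.00        24.5504       122.7518         736.5107
  6        35.00        22.8695       137.2167         960.5170
  7        35.00        21.3036       149.1254       1,193.0035
  8     1,035.00       586.8457     4,694.7660      42,252.8936
  Σ                    721.0384     5,285.6600      45,921.5658
P = 721.0384.
Convexity = Σ t(t+1)·PV / [P·(1+y)²] = 45,921.5658 / (721.0384 × 1.152402) = 55.26551.

55.27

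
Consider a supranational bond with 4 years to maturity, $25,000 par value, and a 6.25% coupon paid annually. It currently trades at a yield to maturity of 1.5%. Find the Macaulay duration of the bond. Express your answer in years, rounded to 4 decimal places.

3.6908 years

Periodic yield y = 0.015. Discount each cash flow and weight by its year:
  t   CF        PV=CF/(1+0.015)^t    t·PV
  1     1,562.50     1,539.4089     1,539.4089
  2     1,562.50     1,516.6590     3,033.3180
  3     1,562.50     1,494.2453     4,482.7359
  4    26,562.50    25,026.7686   100,107.0745
  Σ                 29,577.0818   109,162.5372
Price P = Σ PV = 29,577.0818.
Macaulay duration = Σ(t·PV) / P = 109,162.5372 / 29,577.0818 = 3.69078 years.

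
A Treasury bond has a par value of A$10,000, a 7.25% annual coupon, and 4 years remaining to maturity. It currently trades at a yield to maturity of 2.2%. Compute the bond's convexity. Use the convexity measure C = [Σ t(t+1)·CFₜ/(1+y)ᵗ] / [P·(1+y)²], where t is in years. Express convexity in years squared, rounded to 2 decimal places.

With y = 0.022:
  t   CF        PV=CF/(1+0.022)^t    t·PV        t(t+1)·PV
  1       725.00       709.3933       709.3933       1,418.7867
  2       725.00       694.1226     1,388.2453       4,164.7359
  3       725.00       679.1807     2,037.5420       8,150.1681
  4    10,725.00     9,830.9099    39,323.6398     196,618.1988
  Σ                 11,913.6066    43,458.8204     210,351.8895
P = 11,913.6066.
Convexity = Σ t(t+1)·PV / [P·(1+y)²] = 210,351.8895 / (11,913.6066 × 1.044484) = 16.90446.

16.90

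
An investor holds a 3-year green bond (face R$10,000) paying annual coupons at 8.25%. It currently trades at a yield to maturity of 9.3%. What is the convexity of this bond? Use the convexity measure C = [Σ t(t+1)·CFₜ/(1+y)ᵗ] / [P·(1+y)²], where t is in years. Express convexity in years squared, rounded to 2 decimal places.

With y = 0.093:
  t   CF        PV=CF/(1+0.093)^t    t·PV        t(t+1)·PV
  1       825.00       754.8033       754.8033       1,509.6066
  2       825.00       690.5794     1,381.1588       4,143.4765
  3    10,825.00     8,290.2460    24,870.7381      99,482.9523
  Σ                  9,735.6287    27,006.7002     105,136.0354
P = 9,735.6287.
Convexity = Σ t(t+1)·PV / [P·(1+y)²] = 105,136.0354 / (9,735.6287 × 1.194649) = 9.03956.

9.04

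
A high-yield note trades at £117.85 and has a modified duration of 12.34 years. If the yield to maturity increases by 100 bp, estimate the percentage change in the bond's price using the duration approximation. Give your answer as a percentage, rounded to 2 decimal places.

-12.34%

Duration approximation: ΔP/P ≈ -D_mod · Δy = -12.34 × (+0.01) = -0.123400.
As a percentage: -12.3400%.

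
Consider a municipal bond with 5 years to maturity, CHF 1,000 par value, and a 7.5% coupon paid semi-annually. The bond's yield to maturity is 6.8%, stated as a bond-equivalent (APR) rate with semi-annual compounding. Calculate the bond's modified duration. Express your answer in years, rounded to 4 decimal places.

Periodic yield y = 0.034. First find Macaulay duration:
  t   CF        PV=CF/(1+0.034)^t    t·PV
  1        37.50        36.2669        36.2669
  2        37.50        35.0744        70.1488
  3        37.50        33.9211       101.7632
  4        37.50        32.8057       131.2227
  5        37.50        31.7270       158.6348
  6        37.50        30.6837       184.1023
  7        37.50        29.6748       207.7235
  8        37.50        28.6990       229.5921
  9        37.50        27.7553       249.7980
  10    1,037.50       742.6475     7,426.4749
  Σ                  1,029.2554     8,795.7273
P = 1,029.2554; Macaulay duration = 8,795.7273 / 1,029.2554 = 8.54572 half-year periods = 4.27286 years.
Modified duration = D_Mac / (1 + y) = 4.27286 / 1.034 = 4.13236 years.

4.1324 years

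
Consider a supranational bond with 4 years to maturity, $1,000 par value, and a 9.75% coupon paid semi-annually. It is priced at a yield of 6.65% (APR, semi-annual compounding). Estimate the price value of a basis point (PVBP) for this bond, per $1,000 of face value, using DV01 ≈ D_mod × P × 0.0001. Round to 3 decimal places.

$0.369

Periodic yield y = 0.03325.
  t   CF        PV=CF/(1+0.03325)^t    t·PV
  1        48.75        47.1812        47.1812
  2        48.75        45.6629        91.3259
  3        48.75        44.1935       132.5805
  4        48.75        42.7714       171.0854
  5        48.75        41.3950       206.9748
  6        48.75        40.0629       240.3773
  7        48.75        38.7737       271.4156
  8     1,048.75       807.2883     6,458.3065
  Σ                  1,107.3288     7,619.2471
P = 1,107.3288; D_Mac = 6.88074 half-year periods = 3.44037 yrs; D_mod = 3.32966 yrs.
DV01 ≈ 3.32966 × 1,107.3288 × 0.0001 = 0.368703.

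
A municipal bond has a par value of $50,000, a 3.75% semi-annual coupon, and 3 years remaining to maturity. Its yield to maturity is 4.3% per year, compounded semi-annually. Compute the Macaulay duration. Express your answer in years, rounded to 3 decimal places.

2.864 years

Periodic yield y = 0.0215. Discount each cash flow and weight by its period:
  t   CF        PV=CF/(1+0.0215)^t    t·PV
  1       937.50       917.7680       917.7680
  2       937.50       898.4513     1,796.9026
  3       937.50       879.5412     2,638.6235
  4       937.50       861.0290     3,444.1161
  5       937.50       842.9065     4,214.5327
  6    50,937.50    44,833.9910   269,003.9460
  Σ                 49,233.6870   282,015.8888
Price P = Σ PV = 49,233.6870.
Macaulay duration = Σ(t·PV) / P = 282,015.8888 / 49,233.6870 = 5.72811 half-year periods.
In years: 5.72811 / 2 = 2.86405 years.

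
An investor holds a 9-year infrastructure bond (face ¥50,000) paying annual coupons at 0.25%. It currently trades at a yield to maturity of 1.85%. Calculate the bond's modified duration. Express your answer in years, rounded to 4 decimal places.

Periodic yield y = 0.0185. First find Macaulay duration:
  t   CF        PV=CF/(1+0.0185)^t    t·PV
  1       125.00       122.7295       122.7295
  2       125.00       120.5002       241.0005
  3       125.00       118.3115       354.9345
  4       125.00       116.1625       464.6499
  5       125.00       114.0525       570.2625
  6       125.00       111.9809       671.8852
  7       125.00       109.9468       769.6279
  8       125.00       107.9498       863.5982
  9    50,125.00    42,501.5810   382,514.2291
  Σ                 43,423.2147   386,572.9173
P = 43,423.2147; Macaulay duration = 386,572.9173 / 43,423.2147 = 8.90245 years.
Modified duration = D_Mac / (1 + y) = 8.90245 / 1.0185 = 8.74074 years.

8.7407 years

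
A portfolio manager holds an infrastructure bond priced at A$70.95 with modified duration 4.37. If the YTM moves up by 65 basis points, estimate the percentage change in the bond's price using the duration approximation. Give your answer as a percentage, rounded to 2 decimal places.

-2.84%

Duration approximation: ΔP/P ≈ -D_mod · Δy = -4.37 × (+0.0065) = -0.028405.
As a percentage: -2.8405%.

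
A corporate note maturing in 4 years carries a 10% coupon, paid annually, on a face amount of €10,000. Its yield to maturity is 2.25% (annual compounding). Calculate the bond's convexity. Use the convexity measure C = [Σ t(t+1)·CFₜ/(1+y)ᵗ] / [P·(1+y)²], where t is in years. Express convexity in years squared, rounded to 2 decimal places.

16.28

With y = 0.0225:
  t   CF        PV=CF/(1+0.0225)^t    t·PV        t(t+1)·PV
  1     1,000.00       977.9951       977.9951       1,955.9902
  2     1,000.00       956.4744     1,912.9489       5,738.8466
  3     1,000.00       935.4273     2,806.2820      11,225.1278
  4    11,000.00    10,063.2768    40,253.1072     201,265.5360
  Σ                 12,933.1737    45,950.3331     220,185.5006
P = 12,933.1737.
Convexity = Σ t(t+1)·PV / [P·(1+y)²] = 220,185.5006 / (12,933.1737 × 1.045506) = 16.28385.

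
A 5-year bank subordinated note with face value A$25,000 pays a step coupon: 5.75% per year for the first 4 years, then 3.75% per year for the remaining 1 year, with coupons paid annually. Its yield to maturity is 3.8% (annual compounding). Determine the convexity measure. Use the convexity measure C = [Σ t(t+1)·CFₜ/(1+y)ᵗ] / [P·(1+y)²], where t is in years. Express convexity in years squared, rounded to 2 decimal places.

24.16

With y = 0.038:
  t   CF        PV=CF/(1+0.038)^t    t·PV        t(t+1)·PV
  1     1,437.50     1,384.8748     1,384.8748       2,769.7495
  2     1,437.50     1,334.1761     2,668.3521       8,005.0564
  3     1,437.50     1,285.3334     3,856.0002      15,424.0008
  4     1,437.50     1,238.2788     4,953.1152      24,765.5761
  5    25,937.50    21,524.9101   107,624.5506     645,747.3033
  Σ                 26,767.5731   120,486.8929     696,711.6861
P = 26,767.5731.
Convexity = Σ t(t+1)·PV / [P·(1+y)²] = 696,711.6861 / (26,767.5731 × 1.077444) = 24.15736.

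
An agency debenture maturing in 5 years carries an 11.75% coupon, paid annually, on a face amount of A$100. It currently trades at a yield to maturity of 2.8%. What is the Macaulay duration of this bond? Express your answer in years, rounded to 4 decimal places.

4.2124 years

Periodic yield y = 0.028. Discount each cash flow and weight by its year:
  t   CF        PV=CF/(1+0.028)^t    t·PV
  1        11.75        11.4300        11.4300
  2        11.75        11.1186        22.2373
  3        11.75        10.8158        32.4474
  4        11.75        10.5212        42.0848
  5       111.75        97.3379       486.6895
  Σ                    141.2235       594.8889
Price P = Σ PV = 141.2235.
Macaulay duration = Σ(t·PV) / P = 594.8889 / 141.2235 = 4.21239 years.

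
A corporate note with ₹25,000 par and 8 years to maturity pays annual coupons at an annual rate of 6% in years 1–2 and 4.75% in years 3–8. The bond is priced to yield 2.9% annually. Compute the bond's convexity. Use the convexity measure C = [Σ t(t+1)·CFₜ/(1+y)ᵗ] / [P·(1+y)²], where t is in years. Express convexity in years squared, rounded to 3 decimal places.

With y = 0.029:
  t   CF        PV=CF/(1+0.029)^t    t·PV        t(t+1)·PV
  1     1,500.00     1,457.7259     1,457.7259       2,915.4519
  2     1,500.00     1,416.6433     2,833.2866       8,499.8598
  3     1,187.50     1,089.9021     3,269.7063      13,078.8253
  4     1,187.50     1,059.1857     4,236.7429      21,183.7145
  5     1,187.50     1,029.3350     5,146.6751      30,880.0503
  6     1,187.50     1,000.3256     6,001.9534      42,013.6739
  7     1,187.50       972.1337     6,804.9358      54,439.4867
  8    26,187.50    20,833.9224   166,671.3792   1,500,042.4128
  Σ                 28,859.1737   196,422.4053   1,673,053.4752
P = 28,859.1737.
Convexity = Σ t(t+1)·PV / [P·(1+y)²] = 1,673,053.4752 / (28,859.1737 × 1.058841) = 54.75139.

54.751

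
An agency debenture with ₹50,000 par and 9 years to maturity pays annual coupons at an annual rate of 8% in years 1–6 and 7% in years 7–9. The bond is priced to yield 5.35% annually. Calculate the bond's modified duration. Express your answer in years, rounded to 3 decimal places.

6.578 years

Periodic yield y = 0.0535. First find Macaulay duration:
  t   CF        PV=CF/(1+0.0535)^t    t·PV
  1     4,000.00     3,796.8676     3,796.8676
  2     4,000.00     3,604.0509     7,208.1017
  3     4,000.00     3,421.0260    10,263.0779
  4     4,000.00     3,247.2957    12,989.1826
  5     4,000.00     3,082.3879    15,411.9395
  6     4,000.00     2,925.8547    17,555.1281
  7     3,500.00     2,430.1119    17,010.7830
  8     3,500.00     2,306.7032    18,453.6259
  9    53,500.00    33,469.0143   301,221.1290
  Σ                 58,283.3121   403,909.8353
P = 58,283.3121; Macaulay duration = 403,909.8353 / 58,283.3121 = 6.93011 years.
Modified duration = D_Mac / (1 + y) = 6.93011 / 1.0535 = 6.57818 years.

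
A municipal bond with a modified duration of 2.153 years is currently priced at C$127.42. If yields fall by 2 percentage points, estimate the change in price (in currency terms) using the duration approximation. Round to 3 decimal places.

Duration approximation: ΔP/P ≈ -D_mod · Δy = -2.153 × (-0.02) = +0.043060.
ΔP ≈ 127.42 × (+0.043060) = +5.4867052.

+C$5.487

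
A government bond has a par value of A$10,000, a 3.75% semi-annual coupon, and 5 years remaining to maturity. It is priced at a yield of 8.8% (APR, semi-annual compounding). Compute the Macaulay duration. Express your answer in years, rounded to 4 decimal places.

Periodic yield y = 0.044. Discount each cash flow and weight by its period:
  t   CF        PV=CF/(1+0.044)^t    t·PV
  1       187.50       179.5977       179.5977
  2       187.50       172.0284       344.0569
  3       187.50       164.7782       494.3346
  4       187.50       157.8335       631.3341
  5       187.50       151.1815       755.9077
  6       187.50       144.8099       868.8595
  7       187.50       138.7068       970.9477
  8       187.50       132.8609     1,062.8874
  9       187.50       127.2614     1,145.3528
  10   10,187.50     6,623.1202    66,231.2017
  Σ                  7,992.1787    72,684.4802
Price P = Σ PV = 7,992.1787.
Macaulay duration = Σ(t·PV) / P = 72,684.4802 / 7,992.1787 = 9.09445 half-year periods.
In years: 9.09445 / 2 = 4.54723 years.

4.5472 years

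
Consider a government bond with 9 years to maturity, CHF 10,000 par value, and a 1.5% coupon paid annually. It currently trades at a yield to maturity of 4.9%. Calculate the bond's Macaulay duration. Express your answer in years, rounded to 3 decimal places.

8.389 years

Periodic yield y = 0.049. Discount each cash flow and weight by its year:
  t   CF        PV=CF/(1+0.049)^t    t·PV
  1       150.00       142.9933       142.9933
  2       150.00       136.3139       272.6279
  3       150.00       129.9466       389.8397
  4       150.00       123.8766       495.5064
  5       150.00       118.0902       590.4509
  6       150.00       112.5741       675.4444
  7       150.00       107.3156       751.2092
  8       150.00       102.3028       818.4221
  9    10,150.00     6,599.1295    59,392.1652
  Σ                  7,572.5425    63,528.6591
Price P = Σ PV = 7,572.5425.
Macaulay duration = Σ(t·PV) / P = 63,528.6591 / 7,572.5425 = 8.38934 years.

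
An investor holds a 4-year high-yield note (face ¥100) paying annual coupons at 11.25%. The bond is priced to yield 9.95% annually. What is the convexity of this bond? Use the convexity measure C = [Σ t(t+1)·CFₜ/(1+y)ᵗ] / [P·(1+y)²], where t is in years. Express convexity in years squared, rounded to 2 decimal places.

13.51

With y = 0.0995:
  t   CF        PV=CF/(1+0.0995)^t    t·PV        t(t+1)·PV
  1        11.25        10.2319        10.2319          20.4638
  2        11.25         9.3060        18.6120          55.8359
  3        11.25         8.4638        25.3915         101.5659
  4       111.25        76.1236       304.4942       1,522.4712
  Σ                    104.1253       358.7296       1,700.3368
P = 104.1253.
Convexity = Σ t(t+1)·PV / [P·(1+y)²] = 1,700.3368 / (104.1253 × 1.208900) = 13.50791.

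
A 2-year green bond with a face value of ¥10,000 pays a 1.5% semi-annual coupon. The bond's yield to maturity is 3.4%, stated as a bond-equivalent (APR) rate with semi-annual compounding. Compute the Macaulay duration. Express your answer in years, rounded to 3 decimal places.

Periodic yield y = 0.017. Discount each cash flow and weight by its period:
  t   CF        PV=CF/(1+0.017)^t    t·PV
  1        75.00        73.7463        73.7463
  2        75.00        72.5136       145.0272
  3        75.00        71.3015       213.9044
  4    10,075.00     9,418.0555    37,672.2218
  Σ                  9,635.6168    38,104.8997
Price P = Σ PV = 9,635.6168.
Macaulay duration = Σ(t·PV) / P = 38,104.8997 / 9,635.6168 = 3.95459 half-year periods.
In years: 3.95459 / 2 = 1.97729 years.

1.977 years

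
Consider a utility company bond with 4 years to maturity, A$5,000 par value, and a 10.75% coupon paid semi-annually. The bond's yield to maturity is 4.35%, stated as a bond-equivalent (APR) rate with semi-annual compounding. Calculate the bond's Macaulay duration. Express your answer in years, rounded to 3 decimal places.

3.427 years

Periodic yield y = 0.02175. Discount each cash flow and weight by its period:
  t   CF        PV=CF/(1+0.02175)^t    t·PV
  1       268.75       263.0291       263.0291
  2       268.75       257.4300       514.8600
  3       268.75       251.9501       755.8503
  4       268.75       246.5868       986.3473
  5       268.75       241.3377     1,206.6887
  6       268.75       236.2004     1,417.2023
  7       268.75       231.1724     1,618.2067
  8     5,268.75     4,435.5800    35,484.6404
  Σ                  6,163.2866    42,246.8248
Price P = Σ PV = 6,163.2866.
Macaulay duration = Σ(t·PV) / P = 42,246.8248 / 6,163.2866 = 6.85459 half-year periods.
In years: 6.85459 / 2 = 3.42730 years.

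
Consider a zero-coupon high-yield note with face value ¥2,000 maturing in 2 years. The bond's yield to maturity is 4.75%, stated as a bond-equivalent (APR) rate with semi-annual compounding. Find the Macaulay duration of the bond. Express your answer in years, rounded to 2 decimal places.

A zero-coupon bond has a single cash flow at maturity, so its Macaulay duration equals its maturity: 2 years.
(Equivalently: 4 semi-annual periods ÷ 2 = 2 years.)

2.00 years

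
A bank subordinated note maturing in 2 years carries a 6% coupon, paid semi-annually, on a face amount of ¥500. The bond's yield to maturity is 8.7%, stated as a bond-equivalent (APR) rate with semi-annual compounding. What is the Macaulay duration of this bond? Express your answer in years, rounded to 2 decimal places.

Periodic yield y = 0.0435. Discount each cash flow and weight by its period:
  t   CF        PV=CF/(1+0.0435)^t    t·PV
  1        15.00        14.3747        14.3747
  2        15.00        13.7755        27.5509
  3        15.00        13.2012        39.6036
  4       515.00       434.3476     1,737.3904
  Σ                    475.6990     1,818.9196
Price P = Σ PV = 475.6990.
Macaulay duration = Σ(t·PV) / P = 1,818.9196 / 475.6990 = 3.82368 half-year periods.
In years: 3.82368 / 2 = 1.91184 years.

1.91 years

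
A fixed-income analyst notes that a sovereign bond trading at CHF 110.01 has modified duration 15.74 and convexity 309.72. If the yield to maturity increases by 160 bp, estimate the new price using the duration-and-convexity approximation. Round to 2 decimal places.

Duration effect: -D_mod·Δy = -15.74 × (+0.016) = -0.251840
Convexity effect: ½·C·(Δy)² = 0.5 × 309.72 × (0.016)² = +0.03964416
ΔP/P ≈ -0.251840 + 0.03964416 = -0.21219584
New price ≈ 110.01 × (1 - 0.21219584) = 86.6663356416.

CHF 86.67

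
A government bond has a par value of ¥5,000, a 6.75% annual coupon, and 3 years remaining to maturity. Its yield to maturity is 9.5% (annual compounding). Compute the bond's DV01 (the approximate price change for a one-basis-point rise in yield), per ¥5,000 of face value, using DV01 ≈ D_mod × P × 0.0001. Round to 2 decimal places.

Periodic yield y = 0.095.
  t   CF        PV=CF/(1+0.095)^t    t·PV
  1       337.50       308.2192       308.2192
  2       337.50       281.4787       562.9574
  3     5,337.50     4,065.3274    12,195.9823
  Σ                  4,655.0253    13,067.1589
P = 4,655.0253; D_Mac = 2.80711 yrs; D_mod = 2.56357 yrs.
DV01 ≈ 2.56357 × 4,655.0253 × 0.0001 = 1.193348.

¥1.19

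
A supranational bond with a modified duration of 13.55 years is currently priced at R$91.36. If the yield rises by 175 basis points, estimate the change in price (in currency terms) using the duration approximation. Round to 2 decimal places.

-R$21.66

Duration approximation: ΔP/P ≈ -D_mod · Δy = -13.55 × (+0.0175) = -0.237125.
ΔP ≈ 91.36 × (-0.237125) = -21.66374.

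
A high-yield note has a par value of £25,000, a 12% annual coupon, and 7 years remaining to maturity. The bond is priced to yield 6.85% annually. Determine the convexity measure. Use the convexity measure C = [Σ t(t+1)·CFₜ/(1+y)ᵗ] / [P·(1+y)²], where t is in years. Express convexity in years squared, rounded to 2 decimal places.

With y = 0.0685:
  t   CF        PV=CF/(1+0.0685)^t    t·PV        t(t+1)·PV
  1     3,000.00     2,807.6743     2,807.6743       5,615.3486
  2     3,000.00     2,627.6783     5,255.3567      15,766.0701
  3     3,000.00     2,459.2217     7,377.6650      29,510.6599
  4     3,000.00     2,301.5645     9,206.2580      46,031.2898
  5     3,000.00     2,154.0145    10,770.0725      64,620.4350
  6     3,000.00     2,015.9237    12,095.5423      84,668.7964
  7    28,000.00    17,609.0670   123,263.4690     986,107.7519
  Σ                 31,975.1440   170,776.0378   1,232,320.3517
P = 31,975.1440.
Convexity = Σ t(t+1)·PV / [P·(1+y)²] = 1,232,320.3517 / (31,975.1440 × 1.141692) = 33.75686.

33.76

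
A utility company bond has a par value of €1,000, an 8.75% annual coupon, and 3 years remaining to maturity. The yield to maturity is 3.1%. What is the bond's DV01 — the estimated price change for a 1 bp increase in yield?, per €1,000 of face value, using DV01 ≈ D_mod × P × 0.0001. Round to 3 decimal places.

€0.313

Periodic yield y = 0.031.
  t   CF        PV=CF/(1+0.031)^t    t·PV
  1        87.50        84.8691        84.8691
  2        87.50        82.3172       164.6345
  3     1,087.50       992.3235     2,976.9705
  Σ                  1,159.5098     3,226.4740
P = 1,159.5098; D_Mac = 2.78262 yrs; D_mod = 2.69895 yrs.
DV01 ≈ 2.69895 × 1,159.5098 × 0.0001 = 0.312946.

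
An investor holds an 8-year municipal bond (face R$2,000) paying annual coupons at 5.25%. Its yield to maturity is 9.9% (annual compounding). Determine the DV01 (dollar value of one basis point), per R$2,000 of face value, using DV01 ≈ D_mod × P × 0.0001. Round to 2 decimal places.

R$0.89

Periodic yield y = 0.099.
  t   CF        PV=CF/(1+0.099)^t    t·PV
  1       105.00        95.5414        95.5414
  2       105.00        86.9349       173.8697
  3       105.00        79.1036       237.3108
  4       105.00        71.9778       287.9112
  5       105.00        65.4939       327.4695
  6       105.00        59.5941       357.5645
  7       105.00        54.2257       379.5801
  8     2,105.00       989.1691     7,913.3532
  Σ                  1,502.0405     9,772.6004
P = 1,502.0405; D_Mac = 6.50622 yrs; D_mod = 5.92012 yrs.
DV01 ≈ 5.92012 × 1,502.0405 × 0.0001 = 0.889227.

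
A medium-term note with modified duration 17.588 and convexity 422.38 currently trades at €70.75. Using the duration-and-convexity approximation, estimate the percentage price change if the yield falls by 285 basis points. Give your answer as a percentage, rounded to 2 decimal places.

+67.28%

Duration effect: -D_mod·Δy = -17.588 × (-0.0285) = +0.501258
Convexity effect: ½·C·(Δy)² = 0.5 × 422.38 × (-0.0285)² = +0.1715390775
ΔP/P ≈ +0.501258 + 0.1715390775 = +0.6727970775
= +67.27970775%.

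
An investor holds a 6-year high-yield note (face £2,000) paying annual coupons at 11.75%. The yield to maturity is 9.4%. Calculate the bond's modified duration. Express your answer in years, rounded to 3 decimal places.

Periodic yield y = 0.094. First find Macaulay duration:
  t   CF        PV=CF/(1+0.094)^t    t·PV
  1       235.00       214.8080       214.8080
  2       235.00       196.3510       392.7021
  3       235.00       179.4799       538.4398
  4       235.00       164.0584       656.2338
  5       235.00       149.9620       749.8100
  6     2,235.00     1,303.6878     7,822.1267
  Σ                  2,208.3473    10,374.1204
P = 2,208.3473; Macaulay duration = 10,374.1204 / 2,208.3473 = 4.69769 years.
Modified duration = D_Mac / (1 + y) = 4.69769 / 1.094 = 4.29405 years.

4.294 years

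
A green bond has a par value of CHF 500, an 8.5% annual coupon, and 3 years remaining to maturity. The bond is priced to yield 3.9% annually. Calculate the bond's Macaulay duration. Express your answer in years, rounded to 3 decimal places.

Periodic yield y = 0.039. Discount each cash flow and weight by its year:
  t   CF        PV=CF/(1+0.039)^t    t·PV
  1        42.50        40.9047        40.9047
  2        42.50        39.3693        78.7386
  3       542.50       483.6744     1,451.0232
  Σ                    563.9484     1,570.6665
Price P = Σ PV = 563.9484.
Macaulay duration = Σ(t·PV) / P = 1,570.6665 / 563.9484 = 2.78512 years.

2.785 years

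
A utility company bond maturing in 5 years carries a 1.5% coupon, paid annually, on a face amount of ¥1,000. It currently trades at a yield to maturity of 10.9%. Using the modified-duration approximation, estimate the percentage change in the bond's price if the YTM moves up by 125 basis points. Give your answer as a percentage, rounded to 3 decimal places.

-5.424%

Periodic yield y = 0.109. Modified duration first:
  t   CF        PV=CF/(1+0.109)^t    t·PV
  1        15.00        13.5257        13.5257
  2        15.00        12.1963        24.3926
  3        15.00        10.9976        32.9927
  4        15.00         9.9167        39.6666
  5     1,015.00       605.0737     3,025.3687
  Σ                    651.7100     3,135.9464
P = 651.7100; D_Mac = 4.81187 yrs; D_mod = 4.81187/(1+0.109) = 4.33893 yrs.
ΔP/P ≈ -D_mod · Δy = -4.33893 × (+0.0125) = -0.054237 = -5.4237%.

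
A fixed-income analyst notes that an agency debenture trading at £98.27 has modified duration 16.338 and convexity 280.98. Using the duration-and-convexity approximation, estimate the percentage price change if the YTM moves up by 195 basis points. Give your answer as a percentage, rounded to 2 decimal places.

Duration effect: -D_mod·Δy = -16.338 × (+0.0195) = -0.318591
Convexity effect: ½·C·(Δy)² = 0.5 × 280.98 × (0.0195)² = +0.0534213225
ΔP/P ≈ -0.318591 + 0.0534213225 = -0.2651696775
= -26.51696775%.

-26.52%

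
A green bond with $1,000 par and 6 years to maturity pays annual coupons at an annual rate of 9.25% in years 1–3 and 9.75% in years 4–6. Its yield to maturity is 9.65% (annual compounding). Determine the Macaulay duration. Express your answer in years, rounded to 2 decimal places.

4.85 years

Periodic yield y = 0.0965. Discount each cash flow and weight by its year:
  t   CF        PV=CF/(1+0.0965)^t    t·PV
  1        92.50        84.3593        84.3593
  2        92.50        76.9351       153.8702
  3        92.50        70.1642       210.4927
  4        97.50        67.4482       269.7926
  5        97.50        61.5122       307.5611
  6     1,097.50       631.4700     3,788.8199
  Σ                    991.8890     4,814.8959
Price P = Σ PV = 991.8890.
Macaulay duration = Σ(t·PV) / P = 4,814.8959 / 991.8890 = 4.85427 years.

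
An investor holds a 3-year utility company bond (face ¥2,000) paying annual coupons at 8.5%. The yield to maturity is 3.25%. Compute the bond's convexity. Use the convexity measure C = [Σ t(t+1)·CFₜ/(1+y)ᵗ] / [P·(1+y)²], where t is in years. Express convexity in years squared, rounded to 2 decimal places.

With y = 0.0325:
  t   CF        PV=CF/(1+0.0325)^t    t·PV        t(t+1)·PV
  1       170.00       164.6489       164.6489         329.2978
  2       170.00       159.4663       318.9325         956.7975
  3     2,170.00     1,971.4672     5,914.4016      23,657.6062
  Σ                  2,295.5824     6,397.9830      24,943.7016
P = 2,295.5824.
Convexity = Σ t(t+1)·PV / [P·(1+y)²] = 24,943.7016 / (2,295.5824 × 1.066056) = 10.19267.

10.19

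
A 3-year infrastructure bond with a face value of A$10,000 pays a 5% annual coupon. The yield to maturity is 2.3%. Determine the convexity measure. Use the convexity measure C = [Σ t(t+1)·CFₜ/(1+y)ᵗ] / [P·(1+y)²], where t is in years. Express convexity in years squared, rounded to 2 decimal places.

10.78

With y = 0.023:
  t   CF        PV=CF/(1+0.023)^t    t·PV        t(t+1)·PV
  1       500.00       488.7586       488.7586         977.5171
  2       500.00       477.7698       955.5397       2,866.6191
  3    10,500.00     9,807.5922    29,422.7765     117,691.1060
  Σ                 10,774.1206    30,867.0747     121,535.2421
P = 10,774.1206.
Convexity = Σ t(t+1)·PV / [P·(1+y)²] = 121,535.2421 / (10,774.1206 × 1.046529) = 10.77877.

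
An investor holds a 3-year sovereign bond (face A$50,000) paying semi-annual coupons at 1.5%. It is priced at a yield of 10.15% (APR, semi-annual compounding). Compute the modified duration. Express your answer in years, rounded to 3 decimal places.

Periodic yield y = 0.05075. First find Macaulay duration:
  t   CF        PV=CF/(1+0.05075)^t    t·PV
  1       375.00       356.8879       356.8879
  2       375.00       339.6507       679.3013
  3       375.00       323.2459       969.7378
  4       375.00       307.6335     1,230.5341
  5       375.00       292.7752     1,463.8760
  6    50,375.00    37,429.9000   224,579.4001
  Σ                 39,050.0933   229,279.7373
P = 39,050.0933; Macaulay duration = 229,279.7373 / 39,050.0933 = 5.87143 half-year periods = 2.93571 years.
Modified duration = D_Mac / (1 + y) = 2.93571 / 1.05075 = 2.79392 years.

2.794 years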